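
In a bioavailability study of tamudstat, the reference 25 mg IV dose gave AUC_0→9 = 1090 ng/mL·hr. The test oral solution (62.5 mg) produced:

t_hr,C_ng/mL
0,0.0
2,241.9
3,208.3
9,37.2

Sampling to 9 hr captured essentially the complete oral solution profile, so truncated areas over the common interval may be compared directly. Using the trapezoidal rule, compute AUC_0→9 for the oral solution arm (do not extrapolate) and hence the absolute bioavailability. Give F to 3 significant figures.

F = 0.442

Trapezoidal AUC_0→9 (oral solution):
  [0→2]: (0.0+241.9)/2 × 2 = 241.9
  [2→3]: (241.9+208.3)/2 × 1 = 225.1
  [3→9]: (208.3+37.2)/2 × 6 = 736.5
  Sum = 1203.5 ng/mL·hr
F = (AUC_ev/D_ev)/(AUC_iv/D_iv) = (1203.5/62.5)/(1090/25) = 19.256/43.6 = 0.4417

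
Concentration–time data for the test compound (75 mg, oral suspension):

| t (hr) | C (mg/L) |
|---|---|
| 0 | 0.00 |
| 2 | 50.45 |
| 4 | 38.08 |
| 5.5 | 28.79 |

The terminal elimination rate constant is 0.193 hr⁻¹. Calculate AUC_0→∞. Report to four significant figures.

Trapezoidal AUC_0→5.5:
  [0→2]: (0.00+50.45)/2 × 2 = 50.45
  [2→4]: (50.45+38.08)/2 × 2 = 88.53
  [4→5.5]: (38.08+28.79)/2 × 1.5 = 50.1525
  Sum = 189.1325 mg/L·hr
Extrapolated tail: C_last / k_e = 28.79 / 0.193 = 149.171
AUC_0→∞ = 189.1325 + 149.171 = 338.3035 mg/L·hr

AUC = 338.3 mg/L·hr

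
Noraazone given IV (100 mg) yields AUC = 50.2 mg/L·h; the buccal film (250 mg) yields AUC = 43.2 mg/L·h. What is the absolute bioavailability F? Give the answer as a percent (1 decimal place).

F = (AUC_ev / D_ev) / (AUC_iv / D_iv)
  = (43.2/250) / (50.2/100)
  = 0.1728 / 0.502 = 0.3442
  = 34.42%

F = 34.4%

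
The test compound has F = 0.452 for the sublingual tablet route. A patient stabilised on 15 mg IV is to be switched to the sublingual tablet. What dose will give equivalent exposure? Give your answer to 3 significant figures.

For equal systemic exposure: F × D_ev = D_iv
D_ev = D_iv / F = 15 / 0.452 = 33.1858 mg

D_sublingual = 33.2 mg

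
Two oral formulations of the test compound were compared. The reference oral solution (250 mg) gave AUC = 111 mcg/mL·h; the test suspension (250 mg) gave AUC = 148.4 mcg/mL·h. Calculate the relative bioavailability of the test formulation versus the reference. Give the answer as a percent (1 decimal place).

F_rel = 133.7%

F_rel = (AUC_test/D_test) / (AUC_ref/D_ref)
      = (148.4/250) / (111/250)
      = 0.5936 / 0.444 = 1.3369 = 133.69%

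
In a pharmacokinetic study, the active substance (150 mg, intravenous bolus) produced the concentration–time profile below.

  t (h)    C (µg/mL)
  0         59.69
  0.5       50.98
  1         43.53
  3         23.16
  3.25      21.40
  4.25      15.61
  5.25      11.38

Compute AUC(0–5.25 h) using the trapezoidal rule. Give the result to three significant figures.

Trapezoidal AUC_0→5.25:
  [0→0.5]: (59.69+50.98)/2 × 0.5 = 27.6675
  [0.5→1]: (50.98+43.53)/2 × 0.5 = 23.6275
  [1→3]: (43.53+23.16)/2 × 2 = 66.69
  [3→3.25]: (23.16+21.40)/2 × 0.25 = 5.57
  [3.25→4.25]: (21.40+15.61)/2 × 1 = 18.505
  [4.25→5.25]: (15.61+11.38)/2 × 1 = 13.495
  Sum = 155.555 µg/mL·h

AUC = 156 µg/mL·h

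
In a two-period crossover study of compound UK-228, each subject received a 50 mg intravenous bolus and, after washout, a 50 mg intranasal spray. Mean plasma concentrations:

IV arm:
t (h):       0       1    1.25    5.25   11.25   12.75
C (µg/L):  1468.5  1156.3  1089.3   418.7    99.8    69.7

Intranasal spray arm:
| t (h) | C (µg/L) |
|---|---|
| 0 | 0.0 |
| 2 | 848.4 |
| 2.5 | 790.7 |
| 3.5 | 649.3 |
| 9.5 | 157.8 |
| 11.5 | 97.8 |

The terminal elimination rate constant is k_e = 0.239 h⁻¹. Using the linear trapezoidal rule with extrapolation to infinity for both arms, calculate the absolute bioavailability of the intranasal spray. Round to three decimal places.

F = 0.769

Trapezoidal AUC_0→12.75 (IV):
  [0→1]: (1468.5+1156.3)/2 × 1 = 1312.4
  [1→1.25]: (1156.3+1089.3)/2 × 0.25 = 280.7
  [1.25→5.25]: (1089.3+418.7)/2 × 4 = 3016.0
  [5.25→11.25]: (418.7+99.8)/2 × 6 = 1555.5
  [11.25→12.75]: (99.8+69.7)/2 × 1.5 = 127.125
  Sum = 6291.725 µg/L·h
IV tail: 69.7/0.239 = 291.632; AUC_iv,0→∞ = 6291.725 + 291.632 = 6583.357 µg/L·h
Trapezoidal AUC_0→11.5 (intranasal spray):
  [0→2]: (0.0+848.4)/2 × 2 = 848.4
  [2→2.5]: (848.4+790.7)/2 × 0.5 = 409.775
  [2.5→3.5]: (790.7+649.3)/2 × 1 = 720.0
  [3.5→9.5]: (649.3+157.8)/2 × 6 = 2421.3
  [9.5→11.5]: (157.8+97.8)/2 × 2 = 255.6
  Sum = 4655.075 µg/L·h
intranasal spray tail: 97.8/0.239 = 409.205; AUC_ev,0→∞ = 4655.075 + 409.205 = 5064.28 µg/L·h
F = (AUC_ev/D_ev)/(AUC_iv/D_iv) = (5064.28/50)/(6583.357/50) = 101.2856/131.66714 = 0.7693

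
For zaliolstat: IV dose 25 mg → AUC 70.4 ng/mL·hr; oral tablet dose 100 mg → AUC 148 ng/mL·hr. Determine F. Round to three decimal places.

F = 0.526

F = (AUC_ev / D_ev) / (AUC_iv / D_iv)
  = (148/100) / (70.4/25)
  = 1.48 / 2.816 = 0.5256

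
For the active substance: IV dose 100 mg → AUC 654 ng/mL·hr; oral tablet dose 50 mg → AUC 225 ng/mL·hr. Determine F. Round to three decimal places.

F = (AUC_ev / D_ev) / (AUC_iv / D_iv)
  = (225/50) / (654/100)
  = 4.5 / 6.54 = 0.6881

F = 0.688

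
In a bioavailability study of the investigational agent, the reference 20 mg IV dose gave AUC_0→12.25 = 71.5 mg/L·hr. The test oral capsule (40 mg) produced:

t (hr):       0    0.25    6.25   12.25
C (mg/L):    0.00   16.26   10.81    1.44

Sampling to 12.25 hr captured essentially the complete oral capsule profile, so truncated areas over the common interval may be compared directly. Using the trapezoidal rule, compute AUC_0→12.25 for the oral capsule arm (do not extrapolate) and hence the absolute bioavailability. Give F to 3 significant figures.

F = 0.839

Trapezoidal AUC_0→12.25 (oral capsule):
  [0→0.25]: (0.00+16.26)/2 × 0.25 = 2.0325
  [0.25→6.25]: (16.26+10.81)/2 × 6 = 81.21
  [6.25→12.25]: (10.81+1.44)/2 × 6 = 36.75
  Sum = 119.9925 mg/L·hr
F = (AUC_ev/D_ev)/(AUC_iv/D_iv) = (119.9925/40)/(71.5/20) = 2.9998125/3.575 = 0.8391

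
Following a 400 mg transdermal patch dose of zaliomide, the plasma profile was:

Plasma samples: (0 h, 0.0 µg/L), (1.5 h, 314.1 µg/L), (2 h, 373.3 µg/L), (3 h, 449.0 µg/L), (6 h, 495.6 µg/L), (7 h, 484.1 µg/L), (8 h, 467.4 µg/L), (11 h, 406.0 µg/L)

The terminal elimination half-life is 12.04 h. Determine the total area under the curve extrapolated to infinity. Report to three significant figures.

AUC = 11600 µg/L·h

Trapezoidal AUC_0→11:
  [0→1.5]: (0.0+314.1)/2 × 1.5 = 235.575
  [1.5→2]: (314.1+373.3)/2 × 0.5 = 171.85
  [2→3]: (373.3+449.0)/2 × 1 = 411.15
  [3→6]: (449.0+495.6)/2 × 3 = 1416.9
  [6→7]: (495.6+484.1)/2 × 1 = 489.85
  [7→8]: (484.1+467.4)/2 × 1 = 475.75
  [8→11]: (467.4+406.0)/2 × 3 = 1310.1
  Sum = 4511.175 µg/L·h
k_e = ln2 / t½ = 0.693147 / 12.04 = 0.0576 h^-1
Extrapolated tail: C_last / k_e = 406.0 / 0.0576 = 7048.611
AUC_0→∞ = 4511.175 + 7048.611 = 11559.786 µg/L·h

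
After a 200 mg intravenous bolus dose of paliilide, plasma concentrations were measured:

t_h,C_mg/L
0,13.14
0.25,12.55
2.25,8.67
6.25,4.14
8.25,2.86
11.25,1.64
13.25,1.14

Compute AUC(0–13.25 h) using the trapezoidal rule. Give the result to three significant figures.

AUC = 66.6 mg/L·h

Trapezoidal AUC_0→13.25:
  [0→0.25]: (13.14+12.55)/2 × 0.25 = 3.21125
  [0.25→2.25]: (12.55+8.67)/2 × 2 = 21.22
  [2.25→6.25]: (8.67+4.14)/2 × 4 = 25.62
  [6.25→8.25]: (4.14+2.86)/2 × 2 = 7.0
  [8.25→11.25]: (2.86+1.64)/2 × 3 = 6.75
  [11.25→13.25]: (1.64+1.14)/2 × 2 = 2.78
  Sum = 66.58125 mg/L·h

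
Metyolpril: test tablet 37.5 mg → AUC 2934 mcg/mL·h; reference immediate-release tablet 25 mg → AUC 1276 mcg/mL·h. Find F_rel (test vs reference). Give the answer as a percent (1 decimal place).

F_rel = (AUC_test/D_test) / (AUC_ref/D_ref)
      = (2934/37.5) / (1276/25)
      = 78.24 / 51.04 = 1.5329 = 153.29%

F_rel = 153.3%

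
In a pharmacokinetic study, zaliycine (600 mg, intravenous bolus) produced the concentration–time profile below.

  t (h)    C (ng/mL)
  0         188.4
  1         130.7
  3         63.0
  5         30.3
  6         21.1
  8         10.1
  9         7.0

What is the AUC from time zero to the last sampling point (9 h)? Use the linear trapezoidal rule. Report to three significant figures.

Trapezoidal AUC_0→9:
  [0→1]: (188.4+130.7)/2 × 1 = 159.55
  [1→3]: (130.7+63.0)/2 × 2 = 193.7
  [3→5]: (63.0+30.3)/2 × 2 = 93.3
  [5→6]: (30.3+21.1)/2 × 1 = 25.7
  [6→8]: (21.1+10.1)/2 × 2 = 31.2
  [8→9]: (10.1+7.0)/2 × 1 = 8.55
  Sum = 512.0 ng/mL·h

AUC = 512 ng/mL·h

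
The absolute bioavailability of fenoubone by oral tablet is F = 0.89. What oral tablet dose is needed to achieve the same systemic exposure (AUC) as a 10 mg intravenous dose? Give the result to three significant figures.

D_oral = 11.2 mg

For equal systemic exposure: F × D_ev = D_iv
D_ev = D_iv / F = 10 / 0.89 = 11.236 mg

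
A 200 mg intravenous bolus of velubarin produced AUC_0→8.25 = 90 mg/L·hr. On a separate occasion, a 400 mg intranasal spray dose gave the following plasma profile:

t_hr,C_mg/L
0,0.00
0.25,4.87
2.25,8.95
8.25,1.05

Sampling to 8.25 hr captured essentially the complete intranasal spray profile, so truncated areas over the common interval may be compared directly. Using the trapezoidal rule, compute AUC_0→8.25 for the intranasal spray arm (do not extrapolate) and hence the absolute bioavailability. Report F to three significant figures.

F = 0.247

Trapezoidal AUC_0→8.25 (intranasal spray):
  [0→0.25]: (0.00+4.87)/2 × 0.25 = 0.60875
  [0.25→2.25]: (4.87+8.95)/2 × 2 = 13.82
  [2.25→8.25]: (8.95+1.05)/2 × 6 = 30.0
  Sum = 44.42875 mg/L·hr
F = (AUC_ev/D_ev)/(AUC_iv/D_iv) = (44.42875/400)/(90/200) = 0.111072/0.45 = 0.2468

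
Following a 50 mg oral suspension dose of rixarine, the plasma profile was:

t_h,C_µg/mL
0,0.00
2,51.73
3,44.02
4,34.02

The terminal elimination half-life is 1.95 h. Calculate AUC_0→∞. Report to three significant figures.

AUC = 234 µg/mL·h

Trapezoidal AUC_0→4:
  [0→2]: (0.00+51.73)/2 × 2 = 51.73
  [2→3]: (51.73+44.02)/2 × 1 = 47.875
  [3→4]: (44.02+34.02)/2 × 1 = 39.02
  Sum = 138.625 µg/mL·h
k_e = ln2 / t½ = 0.693147 / 1.95 = 0.3555 h^-1
Extrapolated tail: C_last / k_e = 34.02 / 0.3555 = 95.696
AUC_0→∞ = 138.625 + 95.696 = 234.321 µg/mL·h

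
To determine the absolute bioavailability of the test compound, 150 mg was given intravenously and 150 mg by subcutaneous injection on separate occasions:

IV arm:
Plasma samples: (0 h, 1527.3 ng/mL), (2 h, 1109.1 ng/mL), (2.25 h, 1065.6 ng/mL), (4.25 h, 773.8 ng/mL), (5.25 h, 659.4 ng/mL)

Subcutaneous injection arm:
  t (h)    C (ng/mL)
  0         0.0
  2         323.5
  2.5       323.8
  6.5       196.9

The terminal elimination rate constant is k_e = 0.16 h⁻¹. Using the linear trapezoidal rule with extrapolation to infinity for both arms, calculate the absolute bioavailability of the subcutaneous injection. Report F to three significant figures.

Trapezoidal AUC_0→5.25 (IV):
  [0→2]: (1527.3+1109.1)/2 × 2 = 2636.4
  [2→2.25]: (1109.1+1065.6)/2 × 0.25 = 271.8375
  [2.25→4.25]: (1065.6+773.8)/2 × 2 = 1839.4
  [4.25→5.25]: (773.8+659.4)/2 × 1 = 716.6
  Sum = 5464.2375 ng/mL·h
IV tail: 659.4/0.16 = 4121.250; AUC_iv,0→∞ = 5464.2375 + 4121.250 = 9585.4875 ng/mL·h
Trapezoidal AUC_0→6.5 (subcutaneous injection):
  [0→2]: (0.0+323.5)/2 × 2 = 323.5
  [2→2.5]: (323.5+323.8)/2 × 0.5 = 161.825
  [2.5→6.5]: (323.8+196.9)/2 × 4 = 1041.4
  Sum = 1526.725 ng/mL·h
subcutaneous injection tail: 196.9/0.16 = 1230.625; AUC_ev,0→∞ = 1526.725 + 1230.625 = 2757.35 ng/mL·h
F = (AUC_ev/D_ev)/(AUC_iv/D_iv) = (2757.35/150)/(9585.4875/150) = 18.3823/63.90325 = 0.2877

F = 0.288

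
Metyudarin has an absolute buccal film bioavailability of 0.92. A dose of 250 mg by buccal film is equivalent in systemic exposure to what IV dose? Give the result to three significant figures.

Systemic exposure from an extravascular dose = F × D_ev, so the equivalent IV dose is F × D_ev.
D_iv = F × D_ev = 0.92 × 250 = 230 mg

D_iv = 230 mg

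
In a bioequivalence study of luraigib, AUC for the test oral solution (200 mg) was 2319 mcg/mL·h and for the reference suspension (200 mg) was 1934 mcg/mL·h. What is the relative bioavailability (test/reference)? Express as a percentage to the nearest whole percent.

F_rel = (AUC_test/D_test) / (AUC_ref/D_ref)
      = (2319/200) / (1934/200)
      = 11.595 / 9.67 = 1.1991 = 119.91%

F_rel = 120%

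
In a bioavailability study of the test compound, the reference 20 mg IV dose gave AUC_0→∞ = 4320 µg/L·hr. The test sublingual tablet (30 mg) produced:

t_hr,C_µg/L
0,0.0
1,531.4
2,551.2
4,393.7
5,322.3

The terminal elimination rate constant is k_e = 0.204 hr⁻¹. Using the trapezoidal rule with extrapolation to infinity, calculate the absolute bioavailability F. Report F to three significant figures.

Trapezoidal AUC_0→5 (sublingual tablet):
  [0→1]: (0.0+531.4)/2 × 1 = 265.7
  [1→2]: (531.4+551.2)/2 × 1 = 541.3
  [2→4]: (551.2+393.7)/2 × 2 = 944.9
  [4→5]: (393.7+322.3)/2 × 1 = 358.0
  Sum = 2109.9 µg/L·hr
Tail: C_last/k_e = 322.3/0.204 = 1579.902
AUC_0→∞ (sublingual tablet) = 2109.9 + 1579.902 = 3689.802 µg/L·hr
F = (AUC_ev/D_ev)/(AUC_iv/D_iv) = (3689.802/30)/(4320/20) = 122.9934/216 = 0.5694

F = 0.569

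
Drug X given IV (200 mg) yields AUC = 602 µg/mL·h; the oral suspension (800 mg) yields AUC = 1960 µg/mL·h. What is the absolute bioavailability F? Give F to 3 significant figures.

F = 0.814

F = (AUC_ev / D_ev) / (AUC_iv / D_iv)
  = (1960/800) / (602/200)
  = 2.45 / 3.01 = 0.8140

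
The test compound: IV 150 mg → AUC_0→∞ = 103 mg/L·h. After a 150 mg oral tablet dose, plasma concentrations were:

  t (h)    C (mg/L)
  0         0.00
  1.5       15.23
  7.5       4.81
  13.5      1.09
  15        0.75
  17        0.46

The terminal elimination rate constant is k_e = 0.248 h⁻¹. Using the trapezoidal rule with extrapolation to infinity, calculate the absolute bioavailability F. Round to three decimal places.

Trapezoidal AUC_0→17 (oral tablet):
  [0→1.5]: (0.00+15.23)/2 × 1.5 = 11.4225
  [1.5→7.5]: (15.23+4.81)/2 × 6 = 60.12
  [7.5→13.5]: (4.81+1.09)/2 × 6 = 17.7
  [13.5→15]: (1.09+0.75)/2 × 1.5 = 1.38
  [15→17]: (0.75+0.46)/2 × 2 = 1.21
  Sum = 91.8325 mg/L·h
Tail: C_last/k_e = 0.46/0.248 = 1.855
AUC_0→∞ (oral tablet) = 91.8325 + 1.855 = 93.6875 mg/L·h
F = (AUC_ev/D_ev)/(AUC_iv/D_iv) = (93.6875/150)/(103/150) = 0.624583/0.686667 = 0.9096

F = 0.910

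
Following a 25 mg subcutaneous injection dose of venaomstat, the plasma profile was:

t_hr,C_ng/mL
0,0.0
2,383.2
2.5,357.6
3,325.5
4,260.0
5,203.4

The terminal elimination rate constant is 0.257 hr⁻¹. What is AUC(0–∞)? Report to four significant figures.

Trapezoidal AUC_0→5:
  [0→2]: (0.0+383.2)/2 × 2 = 383.2
  [2→2.5]: (383.2+357.6)/2 × 0.5 = 185.2
  [2.5→3]: (357.6+325.5)/2 × 0.5 = 170.775
  [3→4]: (325.5+260.0)/2 × 1 = 292.75
  [4→5]: (260.0+203.4)/2 × 1 = 231.7
  Sum = 1263.625 ng/mL·hr
Extrapolated tail: C_last / k_e = 203.4 / 0.257 = 791.440
AUC_0→∞ = 1263.625 + 791.440 = 2055.065 ng/mL·hr

AUC = 2055 ng/mL·hr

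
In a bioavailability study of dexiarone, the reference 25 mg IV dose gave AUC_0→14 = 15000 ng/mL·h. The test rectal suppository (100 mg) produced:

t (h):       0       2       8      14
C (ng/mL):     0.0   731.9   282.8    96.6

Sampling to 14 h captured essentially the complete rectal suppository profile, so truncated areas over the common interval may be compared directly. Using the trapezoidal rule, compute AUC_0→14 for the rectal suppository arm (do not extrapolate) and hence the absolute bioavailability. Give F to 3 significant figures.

F = 0.0819

Trapezoidal AUC_0→14 (rectal suppository):
  [0→2]: (0.0+731.9)/2 × 2 = 731.9
  [2→8]: (731.9+282.8)/2 × 6 = 3044.1
  [8→14]: (282.8+96.6)/2 × 6 = 1138.2
  Sum = 4914.2 ng/mL·h
F = (AUC_ev/D_ev)/(AUC_iv/D_iv) = (4914.2/100)/(15000/25) = 49.142/600 = 0.0819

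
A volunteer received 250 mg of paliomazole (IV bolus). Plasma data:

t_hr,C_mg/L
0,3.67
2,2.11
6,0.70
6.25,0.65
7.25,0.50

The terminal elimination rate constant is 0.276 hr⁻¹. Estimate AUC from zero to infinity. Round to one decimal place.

AUC = 14.0 mg/L·hr

Trapezoidal AUC_0→7.25:
  [0→2]: (3.67+2.11)/2 × 2 = 5.78
  [2→6]: (2.11+0.70)/2 × 4 = 5.62
  [6→6.25]: (0.70+0.65)/2 × 0.25 = 0.16875
  [6.25→7.25]: (0.65+0.50)/2 × 1 = 0.575
  Sum = 12.14375 mg/L·hr
Extrapolated tail: C_last / k_e = 0.50 / 0.276 = 1.812
AUC_0→∞ = 12.14375 + 1.812 = 13.95575 mg/L·hr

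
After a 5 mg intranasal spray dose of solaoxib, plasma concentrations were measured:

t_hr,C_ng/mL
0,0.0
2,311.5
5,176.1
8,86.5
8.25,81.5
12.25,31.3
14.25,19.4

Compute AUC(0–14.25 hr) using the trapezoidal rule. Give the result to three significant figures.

AUC = 1730 ng/mL·hr

Trapezoidal AUC_0→14.25:
  [0→2]: (0.0+311.5)/2 × 2 = 311.5
  [2→5]: (311.5+176.1)/2 × 3 = 731.4
  [5→8]: (176.1+86.5)/2 × 3 = 393.9
  [8→8.25]: (86.5+81.5)/2 × 0.25 = 21.0
  [8.25→12.25]: (81.5+31.3)/2 × 4 = 225.6
  [12.25→14.25]: (31.3+19.4)/2 × 2 = 50.7
  Sum = 1734.1 ng/mL·hr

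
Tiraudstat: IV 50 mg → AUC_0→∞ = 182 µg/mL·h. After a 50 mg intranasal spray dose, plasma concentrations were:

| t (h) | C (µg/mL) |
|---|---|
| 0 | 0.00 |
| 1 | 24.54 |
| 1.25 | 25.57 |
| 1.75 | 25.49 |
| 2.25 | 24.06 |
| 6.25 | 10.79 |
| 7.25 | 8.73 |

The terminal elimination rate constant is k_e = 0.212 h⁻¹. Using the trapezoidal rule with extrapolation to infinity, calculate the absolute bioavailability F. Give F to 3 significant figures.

Trapezoidal AUC_0→7.25 (intranasal spray):
  [0→1]: (0.00+24.54)/2 × 1 = 12.27
  [1→1.25]: (24.54+25.57)/2 × 0.25 = 6.26375
  [1.25→1.75]: (25.57+25.49)/2 × 0.5 = 12.765
  [1.75→2.25]: (25.49+24.06)/2 × 0.5 = 12.3875
  [2.25→6.25]: (24.06+10.79)/2 × 4 = 69.7
  [6.25→7.25]: (10.79+8.73)/2 × 1 = 9.76
  Sum = 123.14625 µg/mL·h
Tail: C_last/k_e = 8.73/0.212 = 41.179
AUC_0→∞ (intranasal spray) = 123.14625 + 41.179 = 164.32525 µg/mL·h
F = (AUC_ev/D_ev)/(AUC_iv/D_iv) = (164.32525/50)/(182/50) = 3.286505/3.64 = 0.9029

F = 0.903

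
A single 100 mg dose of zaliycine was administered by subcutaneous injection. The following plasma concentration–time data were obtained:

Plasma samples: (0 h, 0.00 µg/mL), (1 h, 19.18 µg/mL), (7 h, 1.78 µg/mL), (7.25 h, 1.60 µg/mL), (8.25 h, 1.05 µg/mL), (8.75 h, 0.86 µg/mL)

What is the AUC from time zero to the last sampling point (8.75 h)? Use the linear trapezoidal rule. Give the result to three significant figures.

Trapezoidal AUC_0→8.75:
  [0→1]: (0.00+19.18)/2 × 1 = 9.59
  [1→7]: (19.18+1.78)/2 × 6 = 62.88
  [7→7.25]: (1.78+1.60)/2 × 0.25 = 0.4225
  [7.25→8.25]: (1.60+1.05)/2 × 1 = 1.325
  [8.25→8.75]: (1.05+0.86)/2 × 0.5 = 0.4775
  Sum = 74.695 µg/mL·h

AUC = 74.7 µg/mL·h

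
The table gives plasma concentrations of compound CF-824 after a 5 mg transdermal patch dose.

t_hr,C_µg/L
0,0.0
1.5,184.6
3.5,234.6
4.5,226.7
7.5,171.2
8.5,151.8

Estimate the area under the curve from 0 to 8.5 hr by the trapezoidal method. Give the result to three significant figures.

Trapezoidal AUC_0→8.5:
  [0→1.5]: (0.0+184.6)/2 × 1.5 = 138.45
  [1.5→3.5]: (184.6+234.6)/2 × 2 = 419.2
  [3.5→4.5]: (234.6+226.7)/2 × 1 = 230.65
  [4.5→7.5]: (226.7+171.2)/2 × 3 = 596.85
  [7.5→8.5]: (171.2+151.8)/2 × 1 = 161.5
  Sum = 1546.65 µg/L·hr

AUC = 1550 µg/L·hr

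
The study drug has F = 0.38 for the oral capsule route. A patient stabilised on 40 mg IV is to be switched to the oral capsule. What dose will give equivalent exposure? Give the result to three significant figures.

D_oral = 105 mg

For equal systemic exposure: F × D_ev = D_iv
D_ev = D_iv / F = 40 / 0.38 = 105.263 mg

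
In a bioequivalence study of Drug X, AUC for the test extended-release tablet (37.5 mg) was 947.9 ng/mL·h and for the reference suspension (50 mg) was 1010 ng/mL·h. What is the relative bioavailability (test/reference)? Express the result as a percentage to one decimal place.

F_rel = (AUC_test/D_test) / (AUC_ref/D_ref)
      = (947.9/37.5) / (1010/50)
      = 25.2773 / 20.2 = 1.2514 = 125.14%

F_rel = 125.1%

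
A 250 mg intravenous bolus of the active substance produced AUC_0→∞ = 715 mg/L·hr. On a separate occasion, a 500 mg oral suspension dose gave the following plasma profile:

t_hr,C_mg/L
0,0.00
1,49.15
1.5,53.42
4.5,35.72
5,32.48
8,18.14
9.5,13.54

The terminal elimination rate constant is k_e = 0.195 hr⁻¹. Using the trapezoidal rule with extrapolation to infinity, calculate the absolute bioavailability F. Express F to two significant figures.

Trapezoidal AUC_0→9.5 (oral suspension):
  [0→1]: (0.00+49.15)/2 × 1 = 24.575
  [1→1.5]: (49.15+53.42)/2 × 0.5 = 25.6425
  [1.5→4.5]: (53.42+35.72)/2 × 3 = 133.71
  [4.5→5]: (35.72+32.48)/2 × 0.5 = 17.05
  [5→8]: (32.48+18.14)/2 × 3 = 75.93
  [8→9.5]: (18.14+13.54)/2 × 1.5 = 23.76
  Sum = 300.6675 mg/L·hr
Tail: C_last/k_e = 13.54/0.195 = 69.436
AUC_0→∞ (oral suspension) = 300.6675 + 69.436 = 370.1035 mg/L·hr
F = (AUC_ev/D_ev)/(AUC_iv/D_iv) = (370.1035/500)/(715/250) = 0.740207/2.86 = 0.2588

F = 0.26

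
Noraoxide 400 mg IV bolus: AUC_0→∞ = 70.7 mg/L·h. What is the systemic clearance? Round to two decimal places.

CL = Dose_iv / AUC_0→∞
   = 400 / 70.7 = 5.65771 L/h

CL = 5.66 L/h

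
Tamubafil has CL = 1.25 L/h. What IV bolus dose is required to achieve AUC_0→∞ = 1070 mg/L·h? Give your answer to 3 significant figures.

Dose = 1340 mg

Dose_iv = CL × AUC_0→∞
     = 1.25 × 1070 = 1337.5 mg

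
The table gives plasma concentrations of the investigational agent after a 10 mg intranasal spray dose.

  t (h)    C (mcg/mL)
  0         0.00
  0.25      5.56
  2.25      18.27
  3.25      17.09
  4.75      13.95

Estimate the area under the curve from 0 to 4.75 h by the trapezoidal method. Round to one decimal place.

AUC = 65.5 mcg/mL·h

Trapezoidal AUC_0→4.75:
  [0→0.25]: (0.00+5.56)/2 × 0.25 = 0.695
  [0.25→2.25]: (5.56+18.27)/2 × 2 = 23.83
  [2.25→3.25]: (18.27+17.09)/2 × 1 = 17.68
  [3.25→4.75]: (17.09+13.95)/2 × 1.5 = 23.28
  Sum = 65.485 mcg/mL·h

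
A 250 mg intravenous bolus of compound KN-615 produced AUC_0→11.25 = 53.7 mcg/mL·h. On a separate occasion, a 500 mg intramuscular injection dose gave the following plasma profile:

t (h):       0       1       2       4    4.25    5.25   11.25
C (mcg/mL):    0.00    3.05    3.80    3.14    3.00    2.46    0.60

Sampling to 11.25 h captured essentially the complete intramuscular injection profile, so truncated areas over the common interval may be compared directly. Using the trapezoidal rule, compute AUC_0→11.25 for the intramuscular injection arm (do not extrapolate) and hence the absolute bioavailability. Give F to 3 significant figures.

F = 0.229

Trapezoidal AUC_0→11.25 (intramuscular injection):
  [0→1]: (0.00+3.05)/2 × 1 = 1.525
  [1→2]: (3.05+3.80)/2 × 1 = 3.425
  [2→4]: (3.80+3.14)/2 × 2 = 6.94
  [4→4.25]: (3.14+3.00)/2 × 0.25 = 0.7675
  [4.25→5.25]: (3.00+2.46)/2 × 1 = 2.73
  [5.25→11.25]: (2.46+0.60)/2 × 6 = 9.18
  Sum = 24.5675 mcg/mL·h
F = (AUC_ev/D_ev)/(AUC_iv/D_iv) = (24.5675/500)/(53.7/250) = 0.049135/0.2148 = 0.2287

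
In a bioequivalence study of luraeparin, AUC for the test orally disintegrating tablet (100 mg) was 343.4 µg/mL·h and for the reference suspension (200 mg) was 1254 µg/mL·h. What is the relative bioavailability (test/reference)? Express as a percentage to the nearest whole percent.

F_rel = (AUC_test/D_test) / (AUC_ref/D_ref)
      = (343.4/100) / (1254/200)
      = 3.434 / 6.27 = 0.5477 = 54.77%

F_rel = 55%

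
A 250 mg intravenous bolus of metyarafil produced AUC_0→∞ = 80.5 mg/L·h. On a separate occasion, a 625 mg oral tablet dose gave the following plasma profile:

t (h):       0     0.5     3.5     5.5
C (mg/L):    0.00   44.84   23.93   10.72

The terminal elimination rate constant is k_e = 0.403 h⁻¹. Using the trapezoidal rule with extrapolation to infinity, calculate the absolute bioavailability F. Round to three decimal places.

Trapezoidal AUC_0→5.5 (oral tablet):
  [0→0.5]: (0.00+44.84)/2 × 0.5 = 11.21
  [0.5→3.5]: (44.84+23.93)/2 × 3 = 103.155
  [3.5→5.5]: (23.93+10.72)/2 × 2 = 34.65
  Sum = 149.015 mg/L·h
Tail: C_last/k_e = 10.72/0.403 = 26.600
AUC_0→∞ (oral tablet) = 149.015 + 26.600 = 175.615 mg/L·h
F = (AUC_ev/D_ev)/(AUC_iv/D_iv) = (175.615/625)/(80.5/250) = 0.280984/0.322 = 0.8726

F = 0.873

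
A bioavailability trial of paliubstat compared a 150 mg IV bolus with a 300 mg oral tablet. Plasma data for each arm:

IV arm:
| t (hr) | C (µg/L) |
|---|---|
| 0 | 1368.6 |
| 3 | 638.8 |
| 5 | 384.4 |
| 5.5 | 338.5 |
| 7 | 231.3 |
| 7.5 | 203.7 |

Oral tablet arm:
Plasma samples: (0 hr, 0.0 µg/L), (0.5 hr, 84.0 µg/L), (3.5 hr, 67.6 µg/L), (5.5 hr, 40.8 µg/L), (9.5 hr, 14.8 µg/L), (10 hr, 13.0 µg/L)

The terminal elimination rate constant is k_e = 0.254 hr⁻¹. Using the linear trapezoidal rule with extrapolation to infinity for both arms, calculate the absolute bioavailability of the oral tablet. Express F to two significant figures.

F = 0.047

Trapezoidal AUC_0→7.5 (IV):
  [0→3]: (1368.6+638.8)/2 × 3 = 3011.1
  [3→5]: (638.8+384.4)/2 × 2 = 1023.2
  [5→5.5]: (384.4+338.5)/2 × 0.5 = 180.725
  [5.5→7]: (338.5+231.3)/2 × 1.5 = 427.35
  [7→7.5]: (231.3+203.7)/2 × 0.5 = 108.75
  Sum = 4751.125 µg/L·hr
IV tail: 203.7/0.254 = 801.969; AUC_iv,0→∞ = 4751.125 + 801.969 = 5553.094 µg/L·hr
Trapezoidal AUC_0→10 (oral tablet):
  [0→0.5]: (0.0+84.0)/2 × 0.5 = 21.0
  [0.5→3.5]: (84.0+67.6)/2 × 3 = 227.4
  [3.5→5.5]: (67.6+40.8)/2 × 2 = 108.4
  [5.5→9.5]: (40.8+14.8)/2 × 4 = 111.2
  [9.5→10]: (14.8+13.0)/2 × 0.5 = 6.95
  Sum = 474.95 µg/L·hr
oral tablet tail: 13.0/0.254 = 51.181; AUC_ev,0→∞ = 474.95 + 51.181 = 526.131 µg/L·hr
F = (AUC_ev/D_ev)/(AUC_iv/D_iv) = (526.131/300)/(5553.094/150) = 1.75377/37.0206 = 0.0474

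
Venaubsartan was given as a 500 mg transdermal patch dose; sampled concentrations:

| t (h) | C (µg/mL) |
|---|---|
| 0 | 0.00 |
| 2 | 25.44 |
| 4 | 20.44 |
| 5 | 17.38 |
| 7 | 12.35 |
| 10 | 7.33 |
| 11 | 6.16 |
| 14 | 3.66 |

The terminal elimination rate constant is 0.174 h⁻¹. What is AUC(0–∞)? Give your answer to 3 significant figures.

Trapezoidal AUC_0→14:
  [0→2]: (0.00+25.44)/2 × 2 = 25.44
  [2→4]: (25.44+20.44)/2 × 2 = 45.88
  [4→5]: (20.44+17.38)/2 × 1 = 18.91
  [5→7]: (17.38+12.35)/2 × 2 = 29.73
  [7→10]: (12.35+7.33)/2 × 3 = 29.52
  [10→11]: (7.33+6.16)/2 × 1 = 6.745
  [11→14]: (6.16+3.66)/2 × 3 = 14.73
  Sum = 170.955 µg/mL·h
Extrapolated tail: C_last / k_e = 3.66 / 0.174 = 21.034
AUC_0→∞ = 170.955 + 21.034 = 191.989 µg/mL·h

AUC = 192 µg/mL·h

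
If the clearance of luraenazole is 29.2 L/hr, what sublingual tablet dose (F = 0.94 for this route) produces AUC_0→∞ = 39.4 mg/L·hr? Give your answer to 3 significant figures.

Dose = CL × AUC_0→∞ / F
     = 29.2 × 39.4 / 0.94 = 1223.91 mg

Dose = 1220 mg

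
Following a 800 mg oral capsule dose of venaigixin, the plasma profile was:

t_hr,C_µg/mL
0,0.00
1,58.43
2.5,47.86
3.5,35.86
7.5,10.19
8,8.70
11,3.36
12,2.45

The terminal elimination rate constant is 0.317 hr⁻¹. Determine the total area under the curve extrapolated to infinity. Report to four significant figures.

Trapezoidal AUC_0→12:
  [0→1]: (0.00+58.43)/2 × 1 = 29.215
  [1→2.5]: (58.43+47.86)/2 × 1.5 = 79.7175
  [2.5→3.5]: (47.86+35.86)/2 × 1 = 41.86
  [3.5→7.5]: (35.86+10.19)/2 × 4 = 92.1
  [7.5→8]: (10.19+8.70)/2 × 0.5 = 4.7225
  [8→11]: (8.70+3.36)/2 × 3 = 18.09
  [11→12]: (3.36+2.45)/2 × 1 = 2.905
  Sum = 268.61 µg/mL·hr
Extrapolated tail: C_last / k_e = 2.45 / 0.317 = 7.729
AUC_0→∞ = 268.61 + 7.729 = 276.339 µg/mL·hr

AUC = 276.3 µg/mL·hr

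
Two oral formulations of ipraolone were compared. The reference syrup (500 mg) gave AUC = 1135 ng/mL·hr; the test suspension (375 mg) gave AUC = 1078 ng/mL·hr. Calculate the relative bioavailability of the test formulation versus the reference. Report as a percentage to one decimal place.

F_rel = (AUC_test/D_test) / (AUC_ref/D_ref)
      = (1078/375) / (1135/500)
      = 2.87467 / 2.27 = 1.2664 = 126.64%

F_rel = 126.6%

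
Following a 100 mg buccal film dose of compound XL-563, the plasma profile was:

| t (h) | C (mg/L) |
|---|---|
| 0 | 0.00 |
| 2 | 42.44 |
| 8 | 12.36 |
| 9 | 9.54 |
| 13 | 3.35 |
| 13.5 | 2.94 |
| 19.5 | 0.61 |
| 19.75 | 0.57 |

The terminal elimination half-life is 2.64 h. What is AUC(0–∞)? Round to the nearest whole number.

AUC = 258 mg/L·h

Trapezoidal AUC_0→19.75:
  [0→2]: (0.00+42.44)/2 × 2 = 42.44
  [2→8]: (42.44+12.36)/2 × 6 = 164.4
  [8→9]: (12.36+9.54)/2 × 1 = 10.95
  [9→13]: (9.54+3.35)/2 × 4 = 25.78
  [13→13.5]: (3.35+2.94)/2 × 0.5 = 1.5725
  [13.5→19.5]: (2.94+0.61)/2 × 6 = 10.65
  [19.5→19.75]: (0.61+0.57)/2 × 0.25 = 0.1475
  Sum = 255.94 mg/L·h
k_e = ln2 / t½ = 0.693147 / 2.64 = 0.2626 h^-1
Extrapolated tail: C_last / k_e = 0.57 / 0.2626 = 2.171
AUC_0→∞ = 255.94 + 2.171 = 258.111 mg/L·h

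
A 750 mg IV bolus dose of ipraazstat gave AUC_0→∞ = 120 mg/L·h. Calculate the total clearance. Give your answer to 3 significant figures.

CL = 6.25 L/h

CL = Dose_iv / AUC_0→∞
   = 750 / 120 = 6.25 L/h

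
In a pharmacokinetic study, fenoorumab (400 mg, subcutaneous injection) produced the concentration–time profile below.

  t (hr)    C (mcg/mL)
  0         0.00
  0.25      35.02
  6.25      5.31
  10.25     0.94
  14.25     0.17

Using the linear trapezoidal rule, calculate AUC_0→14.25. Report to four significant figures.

Trapezoidal AUC_0→14.25:
  [0→0.25]: (0.00+35.02)/2 × 0.25 = 4.3775
  [0.25→6.25]: (35.02+5.31)/2 × 6 = 120.99
  [6.25→10.25]: (5.31+0.94)/2 × 4 = 12.5
  [10.25→14.25]: (0.94+0.17)/2 × 4 = 2.22
  Sum = 140.0875 mcg/mL·hr

AUC = 140.1 mcg/mL·hr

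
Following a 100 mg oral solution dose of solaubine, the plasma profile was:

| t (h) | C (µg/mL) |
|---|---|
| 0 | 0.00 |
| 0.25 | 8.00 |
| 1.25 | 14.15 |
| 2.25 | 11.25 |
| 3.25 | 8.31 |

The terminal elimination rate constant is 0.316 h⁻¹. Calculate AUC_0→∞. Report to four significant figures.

AUC = 60.85 µg/mL·h

Trapezoidal AUC_0→3.25:
  [0→0.25]: (0.00+8.00)/2 × 0.25 = 1.0
  [0.25→1.25]: (8.00+14.15)/2 × 1 = 11.075
  [1.25→2.25]: (14.15+11.25)/2 × 1 = 12.7
  [2.25→3.25]: (11.25+8.31)/2 × 1 = 9.78
  Sum = 34.555 µg/mL·h
Extrapolated tail: C_last / k_e = 8.31 / 0.316 = 26.297
AUC_0→∞ = 34.555 + 26.297 = 60.852 µg/mL·h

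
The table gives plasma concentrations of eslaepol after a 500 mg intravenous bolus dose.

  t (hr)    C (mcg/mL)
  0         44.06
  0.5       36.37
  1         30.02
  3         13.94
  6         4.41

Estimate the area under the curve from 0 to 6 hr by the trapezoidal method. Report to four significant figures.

AUC = 108.2 mcg/mL·hr

Trapezoidal AUC_0→6:
  [0→0.5]: (44.06+36.37)/2 × 0.5 = 20.1075
  [0.5→1]: (36.37+30.02)/2 × 0.5 = 16.5975
  [1→3]: (30.02+13.94)/2 × 2 = 43.96
  [3→6]: (13.94+4.41)/2 × 3 = 27.525
  Sum = 108.19 mcg/mL·hr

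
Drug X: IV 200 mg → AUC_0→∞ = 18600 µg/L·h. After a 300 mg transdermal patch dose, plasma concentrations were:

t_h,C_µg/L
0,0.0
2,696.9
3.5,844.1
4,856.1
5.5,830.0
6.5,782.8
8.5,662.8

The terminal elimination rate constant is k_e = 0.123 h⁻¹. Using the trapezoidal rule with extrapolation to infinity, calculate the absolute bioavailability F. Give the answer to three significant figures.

F = 0.401

Trapezoidal AUC_0→8.5 (transdermal patch):
  [0→2]: (0.0+696.9)/2 × 2 = 696.9
  [2→3.5]: (696.9+844.1)/2 × 1.5 = 1155.75
  [3.5→4]: (844.1+856.1)/2 × 0.5 = 425.05
  [4→5.5]: (856.1+830.0)/2 × 1.5 = 1264.575
  [5.5→6.5]: (830.0+782.8)/2 × 1 = 806.4
  [6.5→8.5]: (782.8+662.8)/2 × 2 = 1445.6
  Sum = 5794.275 µg/L·h
Tail: C_last/k_e = 662.8/0.123 = 5388.618
AUC_0→∞ (transdermal patch) = 5794.275 + 5388.618 = 11182.893 µg/L·h
F = (AUC_ev/D_ev)/(AUC_iv/D_iv) = (11182.893/300)/(18600/200) = 37.27631/93 = 0.4008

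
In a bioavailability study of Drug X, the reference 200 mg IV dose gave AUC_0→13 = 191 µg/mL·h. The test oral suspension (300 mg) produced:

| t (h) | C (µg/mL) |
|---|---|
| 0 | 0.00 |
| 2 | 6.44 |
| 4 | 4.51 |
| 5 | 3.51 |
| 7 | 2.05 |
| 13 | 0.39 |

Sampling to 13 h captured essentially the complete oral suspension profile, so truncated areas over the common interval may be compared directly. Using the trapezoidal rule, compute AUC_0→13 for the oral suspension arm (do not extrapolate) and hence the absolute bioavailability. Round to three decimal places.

F = 0.120

Trapezoidal AUC_0→13 (oral suspension):
  [0→2]: (0.00+6.44)/2 × 2 = 6.44
  [2→4]: (6.44+4.51)/2 × 2 = 10.95
  [4→5]: (4.51+3.51)/2 × 1 = 4.01
  [5→7]: (3.51+2.05)/2 × 2 = 5.56
  [7→13]: (2.05+0.39)/2 × 6 = 7.32
  Sum = 34.28 µg/mL·h
F = (AUC_ev/D_ev)/(AUC_iv/D_iv) = (34.28/300)/(191/200) = 0.114267/0.955 = 0.1197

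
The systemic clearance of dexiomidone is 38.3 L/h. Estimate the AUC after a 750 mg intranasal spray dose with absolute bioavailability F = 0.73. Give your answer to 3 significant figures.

AUC_0→∞ = F × Dose / CL
        = 0.73 × 750 / 38.3 = 14.295 mg/L·h

AUC = 14.3 mg/L·h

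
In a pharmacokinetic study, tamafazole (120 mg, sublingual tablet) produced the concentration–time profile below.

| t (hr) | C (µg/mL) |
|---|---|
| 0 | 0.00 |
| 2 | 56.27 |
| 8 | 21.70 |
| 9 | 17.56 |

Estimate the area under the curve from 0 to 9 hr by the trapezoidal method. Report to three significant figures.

Trapezoidal AUC_0→9:
  [0→2]: (0.00+56.27)/2 × 2 = 56.27
  [2→8]: (56.27+21.70)/2 × 6 = 233.91
  [8→9]: (21.70+17.56)/2 × 1 = 19.63
  Sum = 309.81 µg/mL·hr

AUC = 310 µg/mL·hr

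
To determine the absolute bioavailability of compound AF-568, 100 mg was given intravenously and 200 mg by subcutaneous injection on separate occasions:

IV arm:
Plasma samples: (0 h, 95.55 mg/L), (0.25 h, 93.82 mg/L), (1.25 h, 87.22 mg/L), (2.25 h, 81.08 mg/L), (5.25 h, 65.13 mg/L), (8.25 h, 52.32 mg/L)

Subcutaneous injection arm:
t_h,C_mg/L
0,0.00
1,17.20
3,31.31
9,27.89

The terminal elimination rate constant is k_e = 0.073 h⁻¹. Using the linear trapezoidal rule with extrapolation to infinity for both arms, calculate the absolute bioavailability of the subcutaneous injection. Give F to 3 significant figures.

Trapezoidal AUC_0→8.25 (IV):
  [0→0.25]: (95.55+93.82)/2 × 0.25 = 23.67125
  [0.25→1.25]: (93.82+87.22)/2 × 1 = 90.52
  [1.25→2.25]: (87.22+81.08)/2 × 1 = 84.15
  [2.25→5.25]: (81.08+65.13)/2 × 3 = 219.315
  [5.25→8.25]: (65.13+52.32)/2 × 3 = 176.175
  Sum = 593.83125 mg/L·h
IV tail: 52.32/0.073 = 716.712; AUC_iv,0→∞ = 593.83125 + 716.712 = 1310.54325 mg/L·h
Trapezoidal AUC_0→9 (subcutaneous injection):
  [0→1]: (0.00+17.20)/2 × 1 = 8.6
  [1→3]: (17.20+31.31)/2 × 2 = 48.51
  [3→9]: (31.31+27.89)/2 × 6 = 177.6
  Sum = 234.71 mg/L·h
subcutaneous injection tail: 27.89/0.073 = 382.055; AUC_ev,0→∞ = 234.71 + 382.055 = 616.765 mg/L·h
F = (AUC_ev/D_ev)/(AUC_iv/D_iv) = (616.765/200)/(1310.54325/100) = 3.083825/13.1054 = 0.2353

F = 0.235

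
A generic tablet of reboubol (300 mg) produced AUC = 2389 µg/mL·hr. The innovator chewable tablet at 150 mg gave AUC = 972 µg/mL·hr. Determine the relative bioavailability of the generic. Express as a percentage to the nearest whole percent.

F_rel = (AUC_test/D_test) / (AUC_ref/D_ref)
      = (2389/300) / (972/150)
      = 7.96333 / 6.48 = 1.2289 = 122.89%

F_rel = 123%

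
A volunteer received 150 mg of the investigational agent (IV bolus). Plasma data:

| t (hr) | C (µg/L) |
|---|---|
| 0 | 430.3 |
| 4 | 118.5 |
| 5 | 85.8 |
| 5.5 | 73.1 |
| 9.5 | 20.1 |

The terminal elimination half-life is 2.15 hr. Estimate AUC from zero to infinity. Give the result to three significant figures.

AUC = 1490 µg/L·hr

Trapezoidal AUC_0→9.5:
  [0→4]: (430.3+118.5)/2 × 4 = 1097.6
  [4→5]: (118.5+85.8)/2 × 1 = 102.15
  [5→5.5]: (85.8+73.1)/2 × 0.5 = 39.725
  [5.5→9.5]: (73.1+20.1)/2 × 4 = 186.4
  Sum = 1425.875 µg/L·hr
k_e = ln2 / t½ = 0.693147 / 2.15 = 0.3224 hr^-1
Extrapolated tail: C_last / k_e = 20.1 / 0.3224 = 62.345
AUC_0→∞ = 1425.875 + 62.345 = 1488.22 µg/L·hr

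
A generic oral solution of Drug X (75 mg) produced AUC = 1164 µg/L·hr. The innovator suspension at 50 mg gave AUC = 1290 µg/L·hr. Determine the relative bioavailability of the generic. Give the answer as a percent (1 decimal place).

F_rel = (AUC_test/D_test) / (AUC_ref/D_ref)
      = (1164/75) / (1290/50)
      = 15.52 / 25.8 = 0.6016 = 60.16%

F_rel = 60.2%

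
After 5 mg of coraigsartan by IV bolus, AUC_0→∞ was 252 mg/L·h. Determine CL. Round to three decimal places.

CL = 0.020 L/h

CL = Dose_iv / AUC_0→∞
   = 5 / 252 = 0.0198413 L/h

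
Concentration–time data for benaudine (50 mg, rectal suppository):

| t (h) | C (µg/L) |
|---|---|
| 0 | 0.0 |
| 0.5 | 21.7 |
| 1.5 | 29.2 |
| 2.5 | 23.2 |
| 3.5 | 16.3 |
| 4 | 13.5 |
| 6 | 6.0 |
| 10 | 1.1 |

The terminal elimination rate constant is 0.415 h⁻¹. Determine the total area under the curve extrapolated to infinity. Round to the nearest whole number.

AUC = 121 µg/L·h

Trapezoidal AUC_0→10:
  [0→0.5]: (0.0+21.7)/2 × 0.5 = 5.425
  [0.5→1.5]: (21.7+29.2)/2 × 1 = 25.45
  [1.5→2.5]: (29.2+23.2)/2 × 1 = 26.2
  [2.5→3.5]: (23.2+16.3)/2 × 1 = 19.75
  [3.5→4]: (16.3+13.5)/2 × 0.5 = 7.45
  [4→6]: (13.5+6.0)/2 × 2 = 19.5
  [6→10]: (6.0+1.1)/2 × 4 = 14.2
  Sum = 117.975 µg/L·h
Extrapolated tail: C_last / k_e = 1.1 / 0.415 = 2.651
AUC_0→∞ = 117.975 + 2.651 = 120.626 µg/L·h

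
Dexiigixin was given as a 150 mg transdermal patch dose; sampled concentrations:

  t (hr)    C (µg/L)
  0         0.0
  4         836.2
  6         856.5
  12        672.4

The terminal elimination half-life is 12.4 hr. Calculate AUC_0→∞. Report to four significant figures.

Trapezoidal AUC_0→12:
  [0→4]: (0.0+836.2)/2 × 4 = 1672.4
  [4→6]: (836.2+856.5)/2 × 2 = 1692.7
  [6→12]: (856.5+672.4)/2 × 6 = 4586.7
  Sum = 7951.8 µg/L·hr
k_e = ln2 / t½ = 0.693147 / 12.4 = 0.0559 hr^-1
Extrapolated tail: C_last / k_e = 672.4 / 0.0559 = 12028.623
AUC_0→∞ = 7951.8 + 12028.623 = 19980.423 µg/L·hr

AUC = 19980 µg/L·hr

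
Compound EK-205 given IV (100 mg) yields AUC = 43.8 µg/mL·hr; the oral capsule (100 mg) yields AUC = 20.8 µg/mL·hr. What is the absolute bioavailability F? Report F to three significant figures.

F = 0.475

F = (AUC_ev / D_ev) / (AUC_iv / D_iv)
  = (20.8/100) / (43.8/100)
  = 0.208 / 0.438 = 0.4749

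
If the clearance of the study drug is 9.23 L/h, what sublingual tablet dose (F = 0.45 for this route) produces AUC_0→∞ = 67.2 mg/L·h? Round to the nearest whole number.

Dose = CL × AUC_0→∞ / F
     = 9.23 × 67.2 / 0.45 = 1378.35 mg

Dose = 1378 mg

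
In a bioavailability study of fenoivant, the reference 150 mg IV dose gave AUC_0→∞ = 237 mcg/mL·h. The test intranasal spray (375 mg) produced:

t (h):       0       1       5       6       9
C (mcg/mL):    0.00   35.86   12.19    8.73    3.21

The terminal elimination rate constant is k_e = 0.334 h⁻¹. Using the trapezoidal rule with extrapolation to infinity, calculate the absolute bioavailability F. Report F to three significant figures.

F = 0.257

Trapezoidal AUC_0→9 (intranasal spray):
  [0→1]: (0.00+35.86)/2 × 1 = 17.93
  [1→5]: (35.86+12.19)/2 × 4 = 96.1
  [5→6]: (12.19+8.73)/2 × 1 = 10.46
  [6→9]: (8.73+3.21)/2 × 3 = 17.91
  Sum = 142.4 mcg/mL·h
Tail: C_last/k_e = 3.21/0.334 = 9.611
AUC_0→∞ (intranasal spray) = 142.4 + 9.611 = 152.011 mcg/mL·h
F = (AUC_ev/D_ev)/(AUC_iv/D_iv) = (152.011/375)/(237/150) = 0.405363/1.58 = 0.2566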